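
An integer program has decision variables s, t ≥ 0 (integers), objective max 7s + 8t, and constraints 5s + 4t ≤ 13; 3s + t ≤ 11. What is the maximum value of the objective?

Relaxing integrality, the LP optimum is 26.00 at (s,t) = (0, 3.25), which is not an integer point.
(s,t)=(0,3): 5·0+4·3=12≤13, 3·0+1·3=3≤11, objective 24.
(s,t)=(1,2): 5·1+4·2=13≤13, 3·1+1·2=5≤11, objective 23.
Maximum is 24 at (s,t)=(0,3).

24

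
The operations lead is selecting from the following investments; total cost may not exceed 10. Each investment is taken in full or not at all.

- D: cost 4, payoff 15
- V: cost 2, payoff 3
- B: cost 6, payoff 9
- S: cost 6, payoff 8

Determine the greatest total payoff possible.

24

D + S: cost 4 + 6 = 10 ≤ 10, payoff 15 + 8 = 23.
D + V: cost 4 + 2 = 6 ≤ 10, payoff 15 + 3 = 18.
D + B: cost 4 + 6 = 10 ≤ 10, payoff 15 + 9 = 24.
Best is D and B with total payoff 24.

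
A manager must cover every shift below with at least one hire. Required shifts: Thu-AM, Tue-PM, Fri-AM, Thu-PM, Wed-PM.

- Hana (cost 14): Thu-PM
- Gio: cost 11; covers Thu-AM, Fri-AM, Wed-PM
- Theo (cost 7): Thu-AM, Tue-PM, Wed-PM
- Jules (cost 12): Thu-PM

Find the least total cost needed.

30

Choose Gio, Theo, and Jules: together they cover Thu-AM, Tue-PM, Fri-AM, Thu-PM, Wed-PM — every shift.
Total cost: 11 + 7 + 12 = 30.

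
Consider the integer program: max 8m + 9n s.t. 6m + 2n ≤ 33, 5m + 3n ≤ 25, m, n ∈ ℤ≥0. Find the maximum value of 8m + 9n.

72

Relaxing integrality, the LP optimum is 75.00 at (m,n) = (0, 8.33), which is not an integer point.
(m,n)=(0,8): 6·0+2·8=16≤33, 5·0+3·8=24≤25, objective 72.
(m,n)=(0,7): 6·0+2·7=14≤33, 5·0+3·7=21≤25, objective 63.
Maximum is 72 at (m,n)=(0,8).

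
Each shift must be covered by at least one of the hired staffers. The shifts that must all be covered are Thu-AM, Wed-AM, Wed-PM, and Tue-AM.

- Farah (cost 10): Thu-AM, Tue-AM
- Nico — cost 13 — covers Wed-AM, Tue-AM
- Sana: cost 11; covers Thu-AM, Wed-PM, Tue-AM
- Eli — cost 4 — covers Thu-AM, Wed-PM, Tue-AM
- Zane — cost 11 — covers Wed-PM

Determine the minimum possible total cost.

Choose Nico and Eli: together they cover Thu-AM, Wed-AM, Wed-PM, Tue-AM — every shift.
Total cost: 13 + 4 = 17.
No cover costs less than 17.

17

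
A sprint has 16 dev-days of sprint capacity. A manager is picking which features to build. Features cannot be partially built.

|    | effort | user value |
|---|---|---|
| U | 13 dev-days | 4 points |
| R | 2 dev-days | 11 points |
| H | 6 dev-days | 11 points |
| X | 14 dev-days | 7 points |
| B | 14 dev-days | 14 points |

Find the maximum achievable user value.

25

This is an integer program with binary decision variables.
R + B: effort 2 + 14 = 16 ≤ 16, user value 11 + 14 = 25.
R + H: effort 2 + 6 = 8 ≤ 16, user value 11 + 11 = 22.
Best is R and B with total user value 25.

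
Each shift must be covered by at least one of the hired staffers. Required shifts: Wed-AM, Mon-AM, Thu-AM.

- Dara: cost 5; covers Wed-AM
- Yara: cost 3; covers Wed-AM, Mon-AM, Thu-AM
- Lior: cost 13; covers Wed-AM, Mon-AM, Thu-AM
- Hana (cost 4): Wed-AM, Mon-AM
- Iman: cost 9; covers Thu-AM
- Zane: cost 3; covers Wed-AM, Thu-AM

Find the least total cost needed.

This is an integer covering problem.
Yara alone covers Wed-AM, Mon-AM, Thu-AM — every shift.
Total cost: 3.

3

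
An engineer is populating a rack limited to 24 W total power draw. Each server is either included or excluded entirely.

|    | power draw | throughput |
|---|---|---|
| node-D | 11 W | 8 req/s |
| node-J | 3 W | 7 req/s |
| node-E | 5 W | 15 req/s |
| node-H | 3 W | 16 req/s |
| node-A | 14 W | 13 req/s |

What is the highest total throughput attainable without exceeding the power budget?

Take node-D, node-J, node-E, and node-H: power draw 11 + 3 + 5 + 3 = 22 ≤ 24, throughput 8 + 7 + 15 + 16 = 46.
No other feasible combination does better.

46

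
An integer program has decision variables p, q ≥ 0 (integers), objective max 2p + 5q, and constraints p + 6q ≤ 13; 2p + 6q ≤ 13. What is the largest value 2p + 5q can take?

12

The continuous relaxation peaks at (6.5, 0) with value 13.00; rounding to a feasible lattice point costs some objective.
(p,q)=(6,0): 1·6+6·0=6≤13, 2·6+6·0=12≤13, objective 12.
(p,q)=(5,0): 1·5+6·0=5≤13, 2·5+6·0=10≤13, objective 10.
The best lattice point is (6,0), giving 12.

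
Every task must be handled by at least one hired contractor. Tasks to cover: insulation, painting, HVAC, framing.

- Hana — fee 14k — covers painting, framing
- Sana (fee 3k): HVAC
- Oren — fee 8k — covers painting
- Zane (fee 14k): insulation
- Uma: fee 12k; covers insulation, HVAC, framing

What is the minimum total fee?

This is a weighted set-cover instance.
The greedy cost-per-new-task heuristic would pick Sana, Uma, and Oren for 23, but a cheaper cover exists.
Choose Oren and Uma: together they cover insulation, painting, HVAC, framing — every task.
Total fee: 8 + 12 = 20.
No cover costs less than 20.

20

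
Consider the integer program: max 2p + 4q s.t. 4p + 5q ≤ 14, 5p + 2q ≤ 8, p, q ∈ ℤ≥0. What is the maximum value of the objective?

The continuous relaxation peaks at (0, 2.8) with value 11.20; rounding to a feasible lattice point costs some objective.
(p,q)=(0,2): 4·0+5·2=10≤14, 5·0+2·2=4≤8, objective 8.
(p,q)=(1,1): 4·1+5·1=9≤14, 5·1+2·1=7≤8, objective 6.
Maximum is 8 at (p,q)=(0,2).

8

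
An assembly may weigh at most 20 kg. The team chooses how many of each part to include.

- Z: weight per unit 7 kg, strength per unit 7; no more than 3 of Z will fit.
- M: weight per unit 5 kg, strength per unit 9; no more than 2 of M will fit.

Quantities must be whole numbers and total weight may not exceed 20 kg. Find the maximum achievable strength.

25

This is a bounded integer knapsack.
1×Z and 2×M: weight 17 ≤ 20, strength 1·7 + 2·9 = 25.
2×Z and 1×M: weight 19 ≤ 20, strength 2·7 + 1·9 = 23.
Best is 25.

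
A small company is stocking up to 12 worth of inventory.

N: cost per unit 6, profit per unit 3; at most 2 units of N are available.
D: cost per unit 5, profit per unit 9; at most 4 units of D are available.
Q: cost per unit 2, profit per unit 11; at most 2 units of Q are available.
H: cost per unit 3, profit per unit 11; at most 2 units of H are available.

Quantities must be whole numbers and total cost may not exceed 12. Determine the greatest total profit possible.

44

Q has the best ratio (11/2); taking only Q gives at most 2×11 = 22 (stopped by the supply cap of 2).
Mixing does better — 2×Q and 2×H: cost 10 ≤ 12, profit 2·11 + 2·11 = 44.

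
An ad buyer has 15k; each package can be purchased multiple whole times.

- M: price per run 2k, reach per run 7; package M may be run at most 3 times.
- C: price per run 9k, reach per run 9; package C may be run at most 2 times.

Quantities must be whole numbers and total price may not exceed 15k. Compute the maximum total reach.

30

M has the best ratio (7/2); taking only M gives at most 3×7 = 21 (stopped by the supply cap of 3).
Mixing does better — 3×M and 1×C: price 15 ≤ 15, reach 3·7 + 1·9 = 30.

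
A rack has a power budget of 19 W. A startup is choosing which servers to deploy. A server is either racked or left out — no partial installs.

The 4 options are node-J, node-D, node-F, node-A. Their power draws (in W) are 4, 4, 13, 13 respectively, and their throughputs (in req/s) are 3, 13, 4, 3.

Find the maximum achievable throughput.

17

node-D + node-F: power draw 4 + 13 = 17 ≤ 19, throughput 13 + 4 = 17.
node-J + node-D: power draw 4 + 4 = 8 ≤ 19, throughput 3 + 13 = 16.
Best is node-D and node-F with total throughput 17.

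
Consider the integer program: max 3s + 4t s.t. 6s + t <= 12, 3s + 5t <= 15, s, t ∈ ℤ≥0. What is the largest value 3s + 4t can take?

The continuous relaxation peaks at (1.67, 2) with value 13.00; rounding to a feasible lattice point costs some objective.
(s,t)=(0,3): 6·0+1·3=3≤12, 3·0+5·3=15≤15, objective 12.
(s,t)=(1,2): 6·1+1·2=8≤12, 3·1+5·2=13≤15, objective 11.
(s,t)=(0,2): 6·0+1·2=2≤12, 3·0+5·2=10≤15, objective 8.
No feasible integer point exceeds 12.

12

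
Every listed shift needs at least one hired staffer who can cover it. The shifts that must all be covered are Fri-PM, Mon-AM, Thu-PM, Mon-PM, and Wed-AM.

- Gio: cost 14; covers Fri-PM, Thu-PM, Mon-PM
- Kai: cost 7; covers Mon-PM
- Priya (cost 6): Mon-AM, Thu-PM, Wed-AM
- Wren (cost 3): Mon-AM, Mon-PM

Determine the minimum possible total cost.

Choose Gio and Priya: together they cover Fri-PM, Mon-AM, Thu-PM, Mon-PM, Wed-AM — every shift.
Total cost: 14 + 6 = 20.

20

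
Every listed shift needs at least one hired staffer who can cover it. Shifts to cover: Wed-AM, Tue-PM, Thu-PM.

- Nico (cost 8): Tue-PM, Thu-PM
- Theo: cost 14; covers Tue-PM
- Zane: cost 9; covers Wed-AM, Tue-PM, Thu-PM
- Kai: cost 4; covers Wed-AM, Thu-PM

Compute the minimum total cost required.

This is a weighted set-cover instance.
The greedy cost-per-new-shift heuristic would pick Kai and Nico for 12, but a cheaper cover exists.
Zane alone covers Wed-AM, Tue-PM, Thu-PM — every shift.
Total cost: 9.
No cover costs less than 9.

9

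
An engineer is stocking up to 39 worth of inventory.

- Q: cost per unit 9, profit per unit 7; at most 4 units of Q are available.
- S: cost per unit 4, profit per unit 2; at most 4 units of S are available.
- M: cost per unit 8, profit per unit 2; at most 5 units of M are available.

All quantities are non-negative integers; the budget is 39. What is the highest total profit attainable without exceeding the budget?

Q has the best ratio (7/9); taking only Q gives at most 4×7 = 28 (stopped by the cost limit).
Optimal: 4×Q: cost 36 ≤ 39, profit 4·7 = 28.

28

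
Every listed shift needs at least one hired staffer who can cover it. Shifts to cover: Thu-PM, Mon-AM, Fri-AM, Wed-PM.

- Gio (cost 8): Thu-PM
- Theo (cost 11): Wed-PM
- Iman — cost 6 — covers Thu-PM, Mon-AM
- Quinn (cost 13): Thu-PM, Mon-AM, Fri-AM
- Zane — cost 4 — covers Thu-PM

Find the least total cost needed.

24

Choose Theo and Quinn: together they cover Thu-PM, Mon-AM, Fri-AM, Wed-PM — every shift.
Total cost: 11 + 13 = 24.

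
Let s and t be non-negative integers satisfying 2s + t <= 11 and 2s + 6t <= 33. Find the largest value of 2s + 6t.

Relaxing integrality, the LP optimum is 33.00 at (s,t) = (0, 5.5), which is not an integer point.
(s,t)=(1,5): 2·1+1·5=7≤11, 2·1+6·5=32≤33, objective 32.
(s,t)=(0,5): 2·0+1·5=5≤11, 2·0+6·5=30≤33, objective 30.
Maximum is 32 at (s,t)=(1,5).

32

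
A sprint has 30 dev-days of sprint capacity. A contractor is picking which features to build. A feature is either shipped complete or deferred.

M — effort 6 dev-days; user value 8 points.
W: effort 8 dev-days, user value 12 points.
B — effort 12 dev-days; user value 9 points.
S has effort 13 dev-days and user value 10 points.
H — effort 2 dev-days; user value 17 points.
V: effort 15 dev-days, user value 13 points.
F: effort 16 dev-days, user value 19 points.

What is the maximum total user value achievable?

Allowing fractional choices, the relaxed optimum would be about 53.6, but features are indivisible.
W + H + F: effort 8 + 2 + 16 = 26 ≤ 30, user value 12 + 17 + 19 = 48.
M + W + S + H: effort 6 + 8 + 13 + 2 = 29 ≤ 30, user value 8 + 12 + 10 + 17 = 47.
M + W + B + H: effort 6 + 8 + 12 + 2 = 28 ≤ 30, user value 8 + 12 + 9 + 17 = 46.
Best is W, H, and F with total user value 48.

48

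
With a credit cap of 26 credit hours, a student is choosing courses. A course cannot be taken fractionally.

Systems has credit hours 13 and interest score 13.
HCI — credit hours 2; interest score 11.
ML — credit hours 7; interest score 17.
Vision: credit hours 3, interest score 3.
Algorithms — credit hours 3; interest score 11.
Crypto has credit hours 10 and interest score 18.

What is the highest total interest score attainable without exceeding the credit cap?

Allowing fractional choices, the relaxed optimum would be about 61.0, but courses are indivisible.
HCI + ML + Vision + Algorithms + Crypto: credit hours 2 + 7 + 3 + 3 + 10 = 25 ≤ 26, interest score 11 + 17 + 3 + 11 + 18 = 60.
HCI + ML + Algorithms + Crypto: credit hours 2 + 7 + 3 + 10 = 22 ≤ 26, interest score 11 + 17 + 11 + 18 = 57.
Best is HCI, ML, Vision, Algorithms, and Crypto with total interest score 60.

60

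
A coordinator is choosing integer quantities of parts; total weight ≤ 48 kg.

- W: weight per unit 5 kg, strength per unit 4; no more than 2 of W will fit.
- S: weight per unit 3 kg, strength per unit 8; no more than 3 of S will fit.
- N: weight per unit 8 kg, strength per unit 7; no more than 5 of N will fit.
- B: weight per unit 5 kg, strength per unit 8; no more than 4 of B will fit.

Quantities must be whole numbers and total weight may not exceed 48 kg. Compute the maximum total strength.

This is a bounded integer knapsack.
Take 2×W, 3×S, 1×N, and 4×B: weight 47 ≤ 48, strength 2·4 + 3·8 + 1·7 + 4·8 = 71.
S has the best ratio (8/3) and is taken to its limit of 3; remaining capacity is filled optimally with the others.

71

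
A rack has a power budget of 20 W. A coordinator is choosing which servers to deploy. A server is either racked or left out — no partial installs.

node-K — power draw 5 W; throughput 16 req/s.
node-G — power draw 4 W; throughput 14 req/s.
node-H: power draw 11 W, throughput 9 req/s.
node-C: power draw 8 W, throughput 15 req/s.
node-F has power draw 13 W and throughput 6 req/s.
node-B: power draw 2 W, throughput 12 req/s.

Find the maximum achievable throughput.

Allowing fractional choices, the relaxed optimum would be about 57.8, but servers are indivisible.
node-K + node-G + node-C: power draw 5 + 4 + 8 = 17 ≤ 20, throughput 16 + 14 + 15 = 45.
node-K + node-G + node-C + node-B: power draw 5 + 4 + 8 + 2 = 19 ≤ 20, throughput 16 + 14 + 15 + 12 = 57.
node-K + node-C + node-B: power draw 5 + 8 + 2 = 15 ≤ 20, throughput 16 + 15 + 12 = 43.
Best is node-K, node-G, node-C, and node-B with total throughput 57.

57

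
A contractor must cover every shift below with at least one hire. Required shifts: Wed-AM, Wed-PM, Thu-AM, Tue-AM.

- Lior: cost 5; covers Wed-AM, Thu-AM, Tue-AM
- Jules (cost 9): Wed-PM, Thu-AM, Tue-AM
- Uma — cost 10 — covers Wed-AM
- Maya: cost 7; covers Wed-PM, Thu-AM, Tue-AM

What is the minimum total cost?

This is a weighted set-cover instance.
Choose Lior and Maya: together they cover Wed-AM, Wed-PM, Thu-AM, Tue-AM — every shift.
Total cost: 5 + 7 = 12.

12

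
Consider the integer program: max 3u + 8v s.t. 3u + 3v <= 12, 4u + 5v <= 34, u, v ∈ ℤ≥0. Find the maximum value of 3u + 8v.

32

(u,v)=(0,4): 3·0+3·4=12≤12, 4·0+5·4=20≤34, objective 32.
(u,v)=(1,3): 3·1+3·3=12≤12, 4·1+5·3=19≤34, objective 27.
(u,v)=(0,3): 3·0+3·3=9≤12, 4·0+5·3=15≤34, objective 24.
No feasible integer point exceeds 32.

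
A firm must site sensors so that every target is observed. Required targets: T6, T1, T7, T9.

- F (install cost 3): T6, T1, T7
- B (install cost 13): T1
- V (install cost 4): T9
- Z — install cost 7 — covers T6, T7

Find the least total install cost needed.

Choose F and V: together they cover T6, T1, T7, T9 — every target.
Total install cost: 3 + 4 = 7.
No cover costs less than 7.

7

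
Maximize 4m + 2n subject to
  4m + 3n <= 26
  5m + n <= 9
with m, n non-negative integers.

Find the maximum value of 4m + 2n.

16

(m,n)=(0,8): 4·0+3·8=24≤26, 5·0+1·8=8≤9, objective 16.
(m,n)=(0,7): 4·0+3·7=21≤26, 5·0+1·7=7≤9, objective 14.
The best lattice point is (0,8), giving 16.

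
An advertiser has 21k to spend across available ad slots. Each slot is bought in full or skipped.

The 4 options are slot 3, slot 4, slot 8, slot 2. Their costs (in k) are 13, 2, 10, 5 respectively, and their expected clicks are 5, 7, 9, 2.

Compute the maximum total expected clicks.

18

Allowing fractional choices, the relaxed optimum would be about 19.5, but ad slots are indivisible.
slot 3 + slot 4 + slot 2: cost 13 + 2 + 5 = 20 ≤ 21, expected clicks 5 + 7 + 2 = 14.
slot 4 + slot 8: cost 2 + 10 = 12 ≤ 21, expected clicks 7 + 9 = 16.
slot 4 + slot 8 + slot 2: cost 2 + 10 + 5 = 17 ≤ 21, expected clicks 7 + 9 + 2 = 18.
Best is slot 4, slot 8, and slot 2 with total expected clicks 18.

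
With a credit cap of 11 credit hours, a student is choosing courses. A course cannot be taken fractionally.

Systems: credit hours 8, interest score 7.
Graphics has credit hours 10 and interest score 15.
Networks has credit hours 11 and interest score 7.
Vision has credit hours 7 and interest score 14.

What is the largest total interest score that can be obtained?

Vision: credit hours 7 ≤ 11, interest score 14.
Systems: credit hours 8 ≤ 11, interest score 7.
Graphics: credit hours 10 ≤ 11, interest score 15.
Best is Graphics with total interest score 15.

15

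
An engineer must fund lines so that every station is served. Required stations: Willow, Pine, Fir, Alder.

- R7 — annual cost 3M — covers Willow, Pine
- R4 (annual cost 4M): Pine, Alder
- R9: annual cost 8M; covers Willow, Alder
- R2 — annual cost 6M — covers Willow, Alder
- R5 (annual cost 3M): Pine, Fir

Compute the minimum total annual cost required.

9

The greedy cost-per-new-station heuristic would pick R7, R5, and R4 for 10, but a cheaper cover exists.
Choose R2 and R5: together they cover Willow, Pine, Fir, Alder — every station.
Total annual cost: 6 + 3 = 9.
No cover costs less than 9.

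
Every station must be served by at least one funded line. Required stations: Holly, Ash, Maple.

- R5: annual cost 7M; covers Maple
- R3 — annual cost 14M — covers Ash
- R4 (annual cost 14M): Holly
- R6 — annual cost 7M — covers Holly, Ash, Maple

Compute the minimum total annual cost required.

R6 alone covers Holly, Ash, Maple — every station.
Total annual cost: 7.
No cover costs less than 7.

7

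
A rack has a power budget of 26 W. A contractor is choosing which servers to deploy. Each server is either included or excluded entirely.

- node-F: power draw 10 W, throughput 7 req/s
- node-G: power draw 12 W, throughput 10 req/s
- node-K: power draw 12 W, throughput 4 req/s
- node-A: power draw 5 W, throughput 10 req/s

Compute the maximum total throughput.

Treat it as a binary knapsack problem.
Allowing fractional choices, the relaxed optimum would be about 26.3, but servers are indivisible.
node-G + node-A: power draw 12 + 5 = 17 ≤ 26, throughput 10 + 10 = 20.
node-F + node-G: power draw 10 + 12 = 22 ≤ 26, throughput 7 + 10 = 17.
node-F + node-A: power draw 10 + 5 = 15 ≤ 26, throughput 7 + 10 = 17.
Best is node-G and node-A with total throughput 20.

20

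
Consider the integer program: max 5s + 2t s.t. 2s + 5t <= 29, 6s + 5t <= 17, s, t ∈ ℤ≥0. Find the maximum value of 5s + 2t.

(s,t)=(2,1): 2·2+5·1=9≤29, 6·2+5·1=17≤17, objective 12.
(s,t)=(2,0): 2·2+5·0=4≤29, 6·2+5·0=12≤17, objective 10.
(s,t)=(1,2): 2·1+5·2=12≤29, 6·1+5·2=16≤17, objective 9.
The best lattice point is (2,1), giving 12.

12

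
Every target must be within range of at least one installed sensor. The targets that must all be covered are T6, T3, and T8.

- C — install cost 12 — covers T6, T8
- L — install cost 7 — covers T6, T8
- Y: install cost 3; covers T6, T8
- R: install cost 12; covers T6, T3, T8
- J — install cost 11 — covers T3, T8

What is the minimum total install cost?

12

This is a weighted set-cover instance.
R alone covers T6, T3, T8 — every target.
Total install cost: 12.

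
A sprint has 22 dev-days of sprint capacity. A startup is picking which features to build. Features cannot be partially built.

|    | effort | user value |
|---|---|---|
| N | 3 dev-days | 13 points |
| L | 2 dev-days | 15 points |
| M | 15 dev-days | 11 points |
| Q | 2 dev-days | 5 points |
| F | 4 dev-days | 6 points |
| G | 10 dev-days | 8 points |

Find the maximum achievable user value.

Take N, L, Q, F, and G: effort 3 + 2 + 2 + 4 + 10 = 21 ≤ 22, user value 13 + 15 + 5 + 6 + 8 = 47.
No other feasible combination does better.

47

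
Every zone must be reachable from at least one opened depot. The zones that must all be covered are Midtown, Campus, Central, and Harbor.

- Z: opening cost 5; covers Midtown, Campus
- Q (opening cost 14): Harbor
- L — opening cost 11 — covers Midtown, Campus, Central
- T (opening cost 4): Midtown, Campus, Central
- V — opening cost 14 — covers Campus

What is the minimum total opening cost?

18

This is an integer covering problem.
Choose Q and T: together they cover Midtown, Campus, Central, Harbor — every zone.
Total opening cost: 14 + 4 = 18.
No cover costs less than 18.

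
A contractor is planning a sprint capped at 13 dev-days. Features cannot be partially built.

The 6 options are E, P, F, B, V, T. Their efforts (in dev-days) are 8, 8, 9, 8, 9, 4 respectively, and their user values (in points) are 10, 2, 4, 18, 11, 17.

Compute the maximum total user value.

35

Take B and T: effort 8 + 4 = 12 ≤ 13, user value 18 + 17 = 35.
No other feasible combination does better.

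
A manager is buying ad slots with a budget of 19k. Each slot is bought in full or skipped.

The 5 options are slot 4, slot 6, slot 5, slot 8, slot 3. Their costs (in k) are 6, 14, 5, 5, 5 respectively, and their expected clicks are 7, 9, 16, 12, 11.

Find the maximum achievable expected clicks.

Allowing fractional choices, the relaxed optimum would be about 43.7, but ad slots are indivisible.
slot 4 + slot 5 + slot 3: cost 6 + 5 + 5 = 16 ≤ 19, expected clicks 7 + 16 + 11 = 34.
slot 4 + slot 5 + slot 8: cost 6 + 5 + 5 = 16 ≤ 19, expected clicks 7 + 16 + 12 = 35.
slot 5 + slot 8 + slot 3: cost 5 + 5 + 5 = 15 ≤ 19, expected clicks 16 + 12 + 11 = 39.
Best is slot 5, slot 8, and slot 3 with total expected clicks 39.

39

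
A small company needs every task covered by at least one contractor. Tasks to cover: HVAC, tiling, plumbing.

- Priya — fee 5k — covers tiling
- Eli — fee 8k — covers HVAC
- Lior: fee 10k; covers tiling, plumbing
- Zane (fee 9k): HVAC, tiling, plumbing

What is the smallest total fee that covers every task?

9

Zane alone covers HVAC, tiling, plumbing — every task.
Total fee: 9.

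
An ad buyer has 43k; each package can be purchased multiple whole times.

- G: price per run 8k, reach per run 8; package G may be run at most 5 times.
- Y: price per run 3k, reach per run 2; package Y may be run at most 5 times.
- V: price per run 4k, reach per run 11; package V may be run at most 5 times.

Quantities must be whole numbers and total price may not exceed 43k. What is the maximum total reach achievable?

V has the best ratio (11/4); taking only V gives at most 5×11 = 55 (stopped by the supply cap of 5).
Mixing does better — 2×G, 2×Y, and 5×V: price 42 ≤ 43, reach 2·8 + 2·2 + 5·11 = 75.

75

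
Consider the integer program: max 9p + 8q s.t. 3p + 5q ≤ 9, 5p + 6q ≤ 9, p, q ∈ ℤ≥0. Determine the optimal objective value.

(p,q)=(1,0) is feasible, giving 9.
(p,q)=(0,1) is feasible, giving 8.
(p,q)=(0,0) is feasible, giving 0.
No feasible integer point exceeds 9.

9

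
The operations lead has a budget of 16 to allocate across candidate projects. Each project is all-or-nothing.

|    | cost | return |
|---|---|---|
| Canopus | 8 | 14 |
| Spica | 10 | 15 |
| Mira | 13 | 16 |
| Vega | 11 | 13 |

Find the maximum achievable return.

16

Take Mira: cost 13 ≤ 16, return 16.
No other feasible combination does better.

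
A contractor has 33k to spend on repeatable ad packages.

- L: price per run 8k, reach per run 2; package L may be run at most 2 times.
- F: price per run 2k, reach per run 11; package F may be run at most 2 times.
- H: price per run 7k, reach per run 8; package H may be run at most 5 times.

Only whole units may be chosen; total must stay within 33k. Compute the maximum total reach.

54

F has the best ratio (11/2); taking only F gives at most 2×11 = 22 (stopped by the supply cap of 2).
Mixing does better — 2×F and 4×H: price 32 ≤ 33, reach 2·11 + 4·8 = 54.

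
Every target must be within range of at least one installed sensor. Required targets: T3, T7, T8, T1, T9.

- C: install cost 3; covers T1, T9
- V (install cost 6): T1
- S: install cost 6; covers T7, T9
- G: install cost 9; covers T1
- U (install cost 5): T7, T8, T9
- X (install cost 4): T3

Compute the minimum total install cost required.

12

Choose C, U, and X: together they cover T3, T7, T8, T1, T9 — every target.
Total install cost: 3 + 5 + 4 = 12.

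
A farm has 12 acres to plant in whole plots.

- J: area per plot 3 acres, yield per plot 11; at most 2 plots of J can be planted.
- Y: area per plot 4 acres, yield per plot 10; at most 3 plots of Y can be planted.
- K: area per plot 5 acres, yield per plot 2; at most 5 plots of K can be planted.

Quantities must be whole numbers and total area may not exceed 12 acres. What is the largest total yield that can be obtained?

32

1×J and 2×Y: area 11 ≤ 12, yield 1·11 + 2·10 = 31.
2×J and 1×Y: area 10 ≤ 12, yield 2·11 + 1·10 = 32.
Best is 32.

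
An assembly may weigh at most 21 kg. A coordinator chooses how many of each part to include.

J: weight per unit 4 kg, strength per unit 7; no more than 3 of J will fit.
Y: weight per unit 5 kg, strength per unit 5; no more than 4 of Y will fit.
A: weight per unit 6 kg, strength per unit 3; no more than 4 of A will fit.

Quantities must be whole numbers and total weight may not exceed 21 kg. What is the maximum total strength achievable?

Take 3×J and 1×Y: weight 17 ≤ 21, strength 3·7 + 1·5 = 26.
J has the best ratio (7/4) and is taken to its limit of 3; remaining capacity is filled optimally with the others.

26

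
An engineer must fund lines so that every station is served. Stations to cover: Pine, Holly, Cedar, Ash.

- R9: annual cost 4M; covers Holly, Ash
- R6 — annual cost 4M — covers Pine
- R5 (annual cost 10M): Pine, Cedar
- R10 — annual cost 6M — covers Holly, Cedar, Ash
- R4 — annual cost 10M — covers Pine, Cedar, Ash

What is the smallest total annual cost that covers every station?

The greedy cost-per-new-station heuristic would pick R9, R6, and R10 for 14, but a cheaper cover exists.
Choose R6 and R10: together they cover Pine, Holly, Cedar, Ash — every station.
Total annual cost: 4 + 6 = 10.
No cover costs less than 10.

10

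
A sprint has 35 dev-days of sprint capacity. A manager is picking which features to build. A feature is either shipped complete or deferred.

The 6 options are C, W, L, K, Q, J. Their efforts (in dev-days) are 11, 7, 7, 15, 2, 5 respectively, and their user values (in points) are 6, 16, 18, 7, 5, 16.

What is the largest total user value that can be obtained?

Allowing fractional choices, the relaxed optimum would be about 62.4, but features are indivisible.
C + W + L + Q + J: effort 11 + 7 + 7 + 2 + 5 = 32 ≤ 35, user value 6 + 16 + 18 + 5 + 16 = 61.
C + W + L + J: effort 11 + 7 + 7 + 5 = 30 ≤ 35, user value 6 + 16 + 18 + 16 = 56.
W + L + K + J: effort 7 + 7 + 15 + 5 = 34 ≤ 35, user value 16 + 18 + 7 + 16 = 57.
Best is C, W, L, Q, and J with total user value 61.

61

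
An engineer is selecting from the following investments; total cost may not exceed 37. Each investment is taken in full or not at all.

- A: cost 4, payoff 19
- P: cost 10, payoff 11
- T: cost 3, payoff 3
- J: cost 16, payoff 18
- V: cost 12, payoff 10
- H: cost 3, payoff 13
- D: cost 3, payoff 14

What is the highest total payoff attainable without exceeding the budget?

75

This is a 0-1 knapsack instance.
Take A, P, J, H, and D: cost 4 + 10 + 16 + 3 + 3 = 36 ≤ 37, payoff 19 + 11 + 18 + 13 + 14 = 75.
No other feasible combination does better.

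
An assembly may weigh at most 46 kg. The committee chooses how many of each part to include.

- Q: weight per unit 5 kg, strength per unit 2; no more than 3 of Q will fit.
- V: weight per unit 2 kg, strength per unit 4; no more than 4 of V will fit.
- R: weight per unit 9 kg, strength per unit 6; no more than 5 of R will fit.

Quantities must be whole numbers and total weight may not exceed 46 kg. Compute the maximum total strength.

40

Take 4×V and 4×R: weight 44 ≤ 46, strength 4·4 + 4·6 = 40.
V has the best ratio (4/2) and is taken to its limit of 4; remaining capacity is filled optimally with the others.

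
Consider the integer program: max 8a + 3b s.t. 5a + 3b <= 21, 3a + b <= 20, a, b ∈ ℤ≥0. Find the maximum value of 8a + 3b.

32

The continuous relaxation peaks at (4.2, 0) with value 33.60; rounding to a feasible lattice point costs some objective.
(a,b)=(4,0): 5·4+3·0=20≤21, 3·4+1·0=12≤20, objective 32.
(a,b)=(3,1): 5·3+3·1=18≤21, 3·3+1·1=10≤20, objective 27.
(a,b)=(3,0): 5·3+3·0=15≤21, 3·3+1·0=9≤20, objective 24.
Maximum is 32 at (a,b)=(4,0).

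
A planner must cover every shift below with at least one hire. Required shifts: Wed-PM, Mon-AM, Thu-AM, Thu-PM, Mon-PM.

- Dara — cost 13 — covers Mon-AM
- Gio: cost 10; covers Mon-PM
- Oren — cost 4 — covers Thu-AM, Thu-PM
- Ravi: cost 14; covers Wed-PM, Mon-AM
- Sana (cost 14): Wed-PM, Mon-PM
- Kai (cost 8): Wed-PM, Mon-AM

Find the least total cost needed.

Choose Gio, Oren, and Kai: together they cover Wed-PM, Mon-AM, Thu-AM, Thu-PM, Mon-PM — every shift.
Total cost: 10 + 4 + 8 = 22.
No cover costs less than 22.

22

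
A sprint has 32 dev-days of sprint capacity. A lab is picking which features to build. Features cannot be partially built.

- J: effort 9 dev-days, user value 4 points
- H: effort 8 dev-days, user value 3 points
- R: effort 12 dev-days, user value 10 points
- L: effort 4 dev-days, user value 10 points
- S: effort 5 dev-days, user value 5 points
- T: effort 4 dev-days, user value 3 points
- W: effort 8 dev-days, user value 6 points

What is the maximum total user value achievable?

Allowing fractional choices, the relaxed optimum would be about 33.2, but features are indivisible.
R + L + T + W: effort 12 + 4 + 4 + 8 = 28 ≤ 32, user value 10 + 10 + 3 + 6 = 29.
R + L + S + W: effort 12 + 4 + 5 + 8 = 29 ≤ 32, user value 10 + 10 + 5 + 6 = 31.
Best is R, L, S, and W with total user value 31.

31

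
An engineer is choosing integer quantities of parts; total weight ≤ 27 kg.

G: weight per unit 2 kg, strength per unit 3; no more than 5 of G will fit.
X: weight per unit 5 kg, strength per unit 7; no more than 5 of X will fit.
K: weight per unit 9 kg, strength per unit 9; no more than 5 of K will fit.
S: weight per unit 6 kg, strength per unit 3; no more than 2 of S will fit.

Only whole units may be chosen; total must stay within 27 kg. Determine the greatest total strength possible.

This is a bounded integer knapsack.
Take 1×G and 5×X: weight 27 ≤ 27, strength 1·3 + 5·7 = 38.
No other integer combination yields more.

38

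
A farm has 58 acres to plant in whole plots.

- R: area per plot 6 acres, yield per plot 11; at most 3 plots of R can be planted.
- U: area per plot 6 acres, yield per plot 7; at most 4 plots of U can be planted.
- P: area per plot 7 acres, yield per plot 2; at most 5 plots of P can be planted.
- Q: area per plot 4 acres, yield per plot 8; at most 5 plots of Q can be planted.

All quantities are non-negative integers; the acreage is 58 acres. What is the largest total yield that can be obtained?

3×R, 4×U, and 4×Q: area 58 ≤ 58, yield 3·11 + 4·7 + 4·8 = 93.
3×R, 3×U, and 5×Q: area 56 ≤ 58, yield 3·11 + 3·7 + 5·8 = 94.
Best is 94.

94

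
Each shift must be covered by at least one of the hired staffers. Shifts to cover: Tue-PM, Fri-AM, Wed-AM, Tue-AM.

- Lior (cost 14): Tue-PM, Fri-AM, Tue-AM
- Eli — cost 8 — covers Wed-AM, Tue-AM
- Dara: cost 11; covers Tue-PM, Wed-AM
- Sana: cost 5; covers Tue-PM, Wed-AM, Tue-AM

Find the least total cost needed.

19

This is a weighted set-cover instance.
Choose Lior and Sana: together they cover Tue-PM, Fri-AM, Wed-AM, Tue-AM — every shift.
Total cost: 14 + 5 = 19.
No cover costs less than 19.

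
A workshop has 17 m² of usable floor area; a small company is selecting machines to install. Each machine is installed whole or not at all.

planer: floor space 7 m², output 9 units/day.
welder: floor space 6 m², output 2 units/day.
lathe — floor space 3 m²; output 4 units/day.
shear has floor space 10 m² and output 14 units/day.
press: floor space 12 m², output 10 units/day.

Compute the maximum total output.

Take planer and shear: floor space 7 + 10 = 17 ≤ 17, output 9 + 14 = 23.
No other feasible combination does better.

23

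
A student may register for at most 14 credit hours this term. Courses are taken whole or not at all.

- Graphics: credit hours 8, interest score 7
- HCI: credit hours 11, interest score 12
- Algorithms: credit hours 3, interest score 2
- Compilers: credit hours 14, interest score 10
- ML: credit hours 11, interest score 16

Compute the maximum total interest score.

Allowing fractional choices, the relaxed optimum would be about 19.3, but courses are indivisible.
Algorithms + ML: credit hours 3 + 11 = 14 ≤ 14, interest score 2 + 16 = 18.
ML: credit hours 11 ≤ 14, interest score 16.
Best is Algorithms and ML with total interest score 18.

18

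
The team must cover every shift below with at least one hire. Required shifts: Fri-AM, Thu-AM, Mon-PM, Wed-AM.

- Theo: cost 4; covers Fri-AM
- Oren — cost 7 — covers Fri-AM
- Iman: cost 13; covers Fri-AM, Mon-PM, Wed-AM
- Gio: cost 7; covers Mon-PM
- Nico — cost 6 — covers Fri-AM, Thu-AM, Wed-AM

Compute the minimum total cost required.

Choose Gio and Nico: together they cover Fri-AM, Thu-AM, Mon-PM, Wed-AM — every shift.
Total cost: 7 + 6 = 13.
No cover costs less than 13.

13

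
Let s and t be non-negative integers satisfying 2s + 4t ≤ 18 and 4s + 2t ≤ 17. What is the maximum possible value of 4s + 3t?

(s,t)=(3,2): 2·3+4·2=14≤18, 4·3+2·2=16≤17, objective 18.
(s,t)=(2,3): 2·2+4·3=16≤18, 4·2+2·3=14≤17, objective 17.
(s,t)=(1,4): 2·1+4·4=18≤18, 4·1+2·4=12≤17, objective 16.
The best lattice point is (3,2), giving 18.

18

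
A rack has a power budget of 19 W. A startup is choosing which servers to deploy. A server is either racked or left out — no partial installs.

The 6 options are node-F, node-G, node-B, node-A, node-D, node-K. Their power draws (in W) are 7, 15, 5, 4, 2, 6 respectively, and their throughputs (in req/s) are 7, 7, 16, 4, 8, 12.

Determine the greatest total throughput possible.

node-F + node-B + node-A + node-D: power draw 7 + 5 + 4 + 2 = 18 ≤ 19, throughput 7 + 16 + 4 + 8 = 35.
node-B + node-A + node-D + node-K: power draw 5 + 4 + 2 + 6 = 17 ≤ 19, throughput 16 + 4 + 8 + 12 = 40.
node-B + node-D + node-K: power draw 5 + 2 + 6 = 13 ≤ 19, throughput 16 + 8 + 12 = 36.
Best is node-B, node-A, node-D, and node-K with total throughput 40.

40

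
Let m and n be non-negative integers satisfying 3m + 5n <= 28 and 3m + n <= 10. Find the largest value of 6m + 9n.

The continuous relaxation peaks at (1.83, 4.5) with value 51.50; rounding to a feasible lattice point costs some objective.
(m,n)=(1,5): 3·1+5·5=28≤28, 3·1+1·5=8≤10, objective 51.
(m,n)=(2,4): 3·2+5·4=26≤28, 3·2+1·4=10≤10, objective 48.
(m,n)=(0,5): 3·0+5·5=25≤28, 3·0+1·5=5≤10, objective 45.
The best lattice point is (1,5), giving 51.

51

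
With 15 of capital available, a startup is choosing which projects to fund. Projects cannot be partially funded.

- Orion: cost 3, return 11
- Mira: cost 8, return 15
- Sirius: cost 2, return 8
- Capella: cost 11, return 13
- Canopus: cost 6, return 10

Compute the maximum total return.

34

Take Orion, Mira, and Sirius: cost 3 + 8 + 2 = 13 ≤ 15, return 11 + 15 + 8 = 34.
No other feasible combination does better.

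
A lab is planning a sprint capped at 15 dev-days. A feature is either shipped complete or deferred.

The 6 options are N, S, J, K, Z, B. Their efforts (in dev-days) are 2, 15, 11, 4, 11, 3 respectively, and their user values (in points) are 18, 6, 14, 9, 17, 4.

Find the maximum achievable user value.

35

This is an integer program with binary decision variables.
Take N and Z: effort 2 + 11 = 13 ≤ 15, user value 18 + 17 = 35.
No other feasible combination does better.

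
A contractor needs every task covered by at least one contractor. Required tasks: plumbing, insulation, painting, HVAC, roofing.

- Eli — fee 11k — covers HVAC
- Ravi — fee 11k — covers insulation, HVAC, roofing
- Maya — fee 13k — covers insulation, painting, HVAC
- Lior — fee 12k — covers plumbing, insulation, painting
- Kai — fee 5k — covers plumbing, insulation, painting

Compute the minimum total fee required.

16

Choose Ravi and Kai: together they cover plumbing, insulation, painting, HVAC, roofing — every task.
Total fee: 11 + 5 = 16.
No cover costs less than 16.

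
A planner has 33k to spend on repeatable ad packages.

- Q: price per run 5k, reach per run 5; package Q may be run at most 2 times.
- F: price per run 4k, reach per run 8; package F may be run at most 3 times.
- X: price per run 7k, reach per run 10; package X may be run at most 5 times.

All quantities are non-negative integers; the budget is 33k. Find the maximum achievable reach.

1×Q, 3×F, and 2×X: price 31 ≤ 33, reach 1·5 + 3·8 + 2·10 = 49.
3×F and 3×X: price 33 ≤ 33, reach 3·8 + 3·10 = 54.
Best is 54.

54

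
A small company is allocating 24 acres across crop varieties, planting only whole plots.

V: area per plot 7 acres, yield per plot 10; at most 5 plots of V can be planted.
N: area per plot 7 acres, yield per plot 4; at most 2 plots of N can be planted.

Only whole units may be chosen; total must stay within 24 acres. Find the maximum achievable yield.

30

This is a bounded integer knapsack.
Take 3×V: area 21 ≤ 24, yield 3·10 = 30.
No other integer combination yields more.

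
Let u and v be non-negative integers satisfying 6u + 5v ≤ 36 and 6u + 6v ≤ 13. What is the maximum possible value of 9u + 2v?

(u,v)=(2,0): 6·2+5·0=12≤36, 6·2+6·0=12≤13, objective 18.
(u,v)=(1,1): 6·1+5·1=11≤36, 6·1+6·1=12≤13, objective 11.
(u,v)=(1,0): 6·1+5·0=6≤36, 6·1+6·0=6≤13, objective 9.
The best lattice point is (2,0), giving 18.

18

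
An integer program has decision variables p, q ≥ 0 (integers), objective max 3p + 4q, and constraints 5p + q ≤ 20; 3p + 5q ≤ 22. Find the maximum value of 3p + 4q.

18

(p,q)=(2,3): 5·2+1·3=13≤20, 3·2+5·3=21≤22, objective 18.
(p,q)=(3,2): 5·3+1·2=17≤20, 3·3+5·2=19≤22, objective 17.
(p,q)=(1,3): 5·1+1·3=8≤20, 3·1+5·3=18≤22, objective 15.
(p,q)=(2,2): 5·2+1·2=12≤20, 3·2+5·2=16≤22, objective 14.
Maximum is 18 at (p,q)=(2,3).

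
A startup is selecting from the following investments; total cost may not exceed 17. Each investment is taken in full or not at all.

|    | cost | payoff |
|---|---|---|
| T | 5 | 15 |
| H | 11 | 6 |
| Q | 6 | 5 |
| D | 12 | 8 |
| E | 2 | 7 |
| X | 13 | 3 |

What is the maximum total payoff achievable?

27

Allowing fractional choices, the relaxed optimum would be about 29.7, but investments are indivisible.
T + D: cost 5 + 12 = 17 ≤ 17, payoff 15 + 8 = 23.
T + Q + E: cost 5 + 6 + 2 = 13 ≤ 17, payoff 15 + 5 + 7 = 27.
T + E: cost 5 + 2 = 7 ≤ 17, payoff 15 + 7 = 22.
Best is T, Q, and E with total payoff 27.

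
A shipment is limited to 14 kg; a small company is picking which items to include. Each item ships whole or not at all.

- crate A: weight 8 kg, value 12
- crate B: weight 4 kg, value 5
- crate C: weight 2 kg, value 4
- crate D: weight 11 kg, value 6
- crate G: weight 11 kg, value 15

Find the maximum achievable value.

21

Take crate A, crate B, and crate C: weight 8 + 4 + 2 = 14 ≤ 14, value 12 + 5 + 4 = 21.
No other feasible combination does better.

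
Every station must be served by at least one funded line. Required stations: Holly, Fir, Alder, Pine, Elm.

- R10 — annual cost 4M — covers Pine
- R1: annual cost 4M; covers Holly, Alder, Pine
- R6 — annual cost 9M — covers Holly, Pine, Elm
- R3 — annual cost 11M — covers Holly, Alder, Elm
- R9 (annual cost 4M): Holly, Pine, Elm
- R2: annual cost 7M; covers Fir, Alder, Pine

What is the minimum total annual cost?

The greedy cost-per-new-station heuristic would pick R1, R9, and R2 for 15, but a cheaper cover exists.
Choose R9 and R2: together they cover Holly, Fir, Alder, Pine, Elm — every station.
Total annual cost: 4 + 7 = 11.
No cover costs less than 11.

11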